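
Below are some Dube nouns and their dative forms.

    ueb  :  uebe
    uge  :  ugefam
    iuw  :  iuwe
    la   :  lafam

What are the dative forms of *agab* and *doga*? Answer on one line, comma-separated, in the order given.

The alternation tracks the final sound of the stem — -e when the stem ends in a consonant (*ueb*, *iuw*); -fam when the stem ends in a vowel (*uge*, *la*).
*agab*: final sound = /b/, a consonant → -e → *agabe*.
Since the final sound of *doga* is /a/ (a vowel), it takes -fam, giving *dogafam*.

agabe, dogafam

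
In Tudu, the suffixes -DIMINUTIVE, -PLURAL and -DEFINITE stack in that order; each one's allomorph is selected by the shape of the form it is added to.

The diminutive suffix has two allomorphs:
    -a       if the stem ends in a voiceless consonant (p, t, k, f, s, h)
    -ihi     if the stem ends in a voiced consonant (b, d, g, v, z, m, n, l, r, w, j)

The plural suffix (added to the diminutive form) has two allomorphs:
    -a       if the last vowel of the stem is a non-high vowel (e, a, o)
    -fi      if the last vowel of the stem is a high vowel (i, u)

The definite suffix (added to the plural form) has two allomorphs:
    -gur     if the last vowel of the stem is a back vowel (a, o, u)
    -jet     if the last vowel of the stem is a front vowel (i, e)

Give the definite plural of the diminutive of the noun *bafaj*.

*bafaj*: final consonant = /j/, voiced → -ihi → *bafajihi*.
Since the last vowel of the diminutive form *bafajihi* is /i/ (a high vowel), it takes -fi, giving *bafajihifi*.
The plural form *bafajihifi* — last vowel /i/ (a front vowel) → -jet → *bafajihifijet*.

bafajihifijet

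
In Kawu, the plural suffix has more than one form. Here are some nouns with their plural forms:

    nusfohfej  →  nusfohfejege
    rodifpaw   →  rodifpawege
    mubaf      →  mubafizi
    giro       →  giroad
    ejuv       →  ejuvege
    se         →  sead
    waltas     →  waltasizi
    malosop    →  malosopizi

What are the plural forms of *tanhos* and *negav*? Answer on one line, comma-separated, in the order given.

The alternation tracks the final sound of the stem — -izi when the stem ends in a voiceless consonant (*mubaf*, *waltas*, *malosop*); -ege when the stem ends in a voiced consonant (*nusfohfej*, *rodifpaw*, *ejuv*); -ad when the stem ends in a vowel (*giro*, *se*).
*tanhos* — final sound /s/ (a voiceless consonant) → -izi → *tanhosizi*.
*negav* — final sound /v/ (a voiced consonant) → -ege → *negavege*.

tanhosizi, negavege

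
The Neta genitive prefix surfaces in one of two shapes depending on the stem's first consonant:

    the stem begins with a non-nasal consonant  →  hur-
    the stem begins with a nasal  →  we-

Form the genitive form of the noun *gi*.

The first consonant of *gi* is /g/, which is non-nasal, so the prefix is hur-, giving *hurgi*.

hurgi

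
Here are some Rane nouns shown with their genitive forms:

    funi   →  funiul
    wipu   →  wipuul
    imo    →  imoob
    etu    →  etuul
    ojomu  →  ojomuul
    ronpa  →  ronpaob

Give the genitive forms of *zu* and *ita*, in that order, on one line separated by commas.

The pattern is height harmony: -ul when the last vowel of the stem is a high vowel (*funi*, *wipu*, *etu*, *ojomu*); -ob when the last vowel of the stem is a non-high vowel (*imo*, *ronpa*).
*zu* — last vowel /u/ (a high vowel) → -ul → *zuul*.
Since the last vowel of *ita* is /a/ (a non-high vowel), it takes -ob, giving *itaob*.

zuul, itaob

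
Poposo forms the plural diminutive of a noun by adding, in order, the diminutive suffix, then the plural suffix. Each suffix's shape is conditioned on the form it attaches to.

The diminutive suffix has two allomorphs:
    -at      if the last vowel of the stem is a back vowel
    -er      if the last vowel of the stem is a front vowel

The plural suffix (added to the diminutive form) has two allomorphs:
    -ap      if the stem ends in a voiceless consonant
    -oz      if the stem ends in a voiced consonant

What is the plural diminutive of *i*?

ieroz

*i*: last vowel = /i/, a front vowel → -er → *ier*.
The final consonant of the diminutive form *ier* is /r/, which is voiced, so the plural suffix is -oz, giving *ieroz*.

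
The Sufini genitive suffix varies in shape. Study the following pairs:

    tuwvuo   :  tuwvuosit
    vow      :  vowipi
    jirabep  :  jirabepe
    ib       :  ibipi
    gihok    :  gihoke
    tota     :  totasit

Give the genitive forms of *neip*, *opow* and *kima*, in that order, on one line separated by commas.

Looking at the final sound of each stem: -e when the stem ends in a voiceless consonant (*jirabep*, *gihok*); -ipi when the stem ends in a voiced consonant (*vow*, *ib*); -sit when the stem ends in a vowel (*tuwvuo*, *tota*).
*neip* — final sound /p/ (a voiceless consonant) → -e → *neipe*.
Since the final sound of *opow* is /w/ (a voiced consonant), it takes -ipi, giving *opowipi*.
*kima* — final sound /a/ (a vowel) → -sit → *kimasit*.

neipe, opowipi, kimasit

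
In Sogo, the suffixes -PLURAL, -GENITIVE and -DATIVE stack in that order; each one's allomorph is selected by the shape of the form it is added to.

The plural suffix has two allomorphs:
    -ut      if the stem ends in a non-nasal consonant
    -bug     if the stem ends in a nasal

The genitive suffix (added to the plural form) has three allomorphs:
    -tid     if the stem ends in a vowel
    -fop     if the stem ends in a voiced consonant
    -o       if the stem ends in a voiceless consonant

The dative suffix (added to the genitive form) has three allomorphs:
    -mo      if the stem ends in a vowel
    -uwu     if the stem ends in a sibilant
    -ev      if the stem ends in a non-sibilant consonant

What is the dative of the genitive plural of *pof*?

Since the final consonant of *pof* is /f/ (non-nasal), it takes -ut, giving *pofut*.
The final sound of the plural form *pofut* is /t/, which is a voiceless consonant, so the genitive suffix is -o, giving *pofuto*.
Since the final sound of the genitive form *pofuto* is /o/ (a vowel), it takes -mo, giving *pofutomo*.

pofutomo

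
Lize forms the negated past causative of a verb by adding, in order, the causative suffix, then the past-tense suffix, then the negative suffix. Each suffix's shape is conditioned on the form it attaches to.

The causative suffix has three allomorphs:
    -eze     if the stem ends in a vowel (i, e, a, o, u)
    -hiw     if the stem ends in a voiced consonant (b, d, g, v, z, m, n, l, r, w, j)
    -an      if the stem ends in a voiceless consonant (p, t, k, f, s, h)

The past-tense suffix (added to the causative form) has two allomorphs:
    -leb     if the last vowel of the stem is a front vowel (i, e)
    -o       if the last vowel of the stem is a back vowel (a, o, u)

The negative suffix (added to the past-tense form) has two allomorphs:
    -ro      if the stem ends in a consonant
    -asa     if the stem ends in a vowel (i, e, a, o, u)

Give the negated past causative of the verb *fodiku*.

fodikuezelebro

*fodiku*: final sound = /u/, a vowel → -eze → *fodikueze*.
Since the last vowel of the causative form *fodikueze* is /e/ (a front vowel), it takes -leb, giving *fodikuezeleb*.
The final sound of the past-tense form *fodikuezeleb* is /b/, which is a consonant, so the negative suffix is -ro, giving *fodikuezelebro*.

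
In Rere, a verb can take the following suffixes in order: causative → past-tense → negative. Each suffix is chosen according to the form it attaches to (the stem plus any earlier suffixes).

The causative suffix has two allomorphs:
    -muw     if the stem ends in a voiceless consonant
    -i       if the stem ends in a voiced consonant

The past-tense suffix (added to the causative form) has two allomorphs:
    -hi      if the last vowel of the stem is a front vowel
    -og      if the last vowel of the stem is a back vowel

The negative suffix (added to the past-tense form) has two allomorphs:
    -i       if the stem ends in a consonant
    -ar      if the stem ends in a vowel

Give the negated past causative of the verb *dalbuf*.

dalbufmuwogi

The final consonant of *dalbuf* is /f/, which is voiceless, so the causative suffix is -muw, giving *dalbufmuw*.
The causative form *dalbufmuw* — last vowel /u/ (a back vowel) → -og → *dalbufmuwog*.
The final sound of the past-tense form *dalbufmuwog* is /g/, which is a consonant, so the negative suffix is -i, giving *dalbufmuwogi*.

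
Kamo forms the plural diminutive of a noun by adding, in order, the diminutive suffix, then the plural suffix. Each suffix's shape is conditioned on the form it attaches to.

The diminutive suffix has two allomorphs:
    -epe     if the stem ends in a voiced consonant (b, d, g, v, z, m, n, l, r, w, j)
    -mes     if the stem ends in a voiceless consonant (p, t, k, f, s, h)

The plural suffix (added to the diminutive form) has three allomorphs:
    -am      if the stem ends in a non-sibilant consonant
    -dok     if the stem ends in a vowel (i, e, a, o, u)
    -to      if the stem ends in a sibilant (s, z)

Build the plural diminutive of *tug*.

*tug*: final consonant = /g/, voiced → -epe → *tugepe*.
The diminutive form *tugepe*: final sound = /e/, a vowel → -dok → *tugepedok*.

tugepedok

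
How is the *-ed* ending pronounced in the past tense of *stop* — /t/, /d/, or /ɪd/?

The stem *stop* ends in a voiceless consonant other than /t/.
The -ed suffix is realized as /ɪd/ after /t, d/; as /t/ after other voiceless consonants; and as /d/ after other voiced sounds.
So -ed on *stop* is pronounced /t/.

/t/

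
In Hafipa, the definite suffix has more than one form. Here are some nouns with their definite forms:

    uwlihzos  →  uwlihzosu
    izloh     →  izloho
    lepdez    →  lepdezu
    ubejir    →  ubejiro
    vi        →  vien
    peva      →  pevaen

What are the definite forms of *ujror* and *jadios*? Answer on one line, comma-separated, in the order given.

The alternation tracks the final sound of the stem — -u when the stem ends in a sibilant (*uwlihzos*, *lepdez*); -o when the stem ends in a non-sibilant consonant (*izloh*, *ubejir*); -en when the stem ends in a vowel (*vi*, *peva*).
The final sound of *ujror* is /r/, which is a non-sibilant consonant, so the suffix is -o, giving *ujroro*.
*jadios*: final sound = /s/, a sibilant → -u → *jadiosu*.

ujroro, jadiosu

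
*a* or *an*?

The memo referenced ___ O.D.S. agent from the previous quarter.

an

The indefinite article is chosen by the initial *sound* of the following word, not its spelling.
The initialism *O.D.S.* is read letter by letter; the first letter, O, is pronounced /oʊ/, which begins with a vowel sound.
So the article is *an*: The memo referenced an O.D.S. agent from the previous quarter.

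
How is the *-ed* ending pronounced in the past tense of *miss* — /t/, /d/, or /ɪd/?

The stem *miss* ends in a voiceless consonant other than /t/.
The -ed suffix is realized as /ɪd/ after /t, d/; as /t/ after other voiceless consonants; and as /d/ after other voiced sounds.
So -ed on *miss* is pronounced /t/.

/t/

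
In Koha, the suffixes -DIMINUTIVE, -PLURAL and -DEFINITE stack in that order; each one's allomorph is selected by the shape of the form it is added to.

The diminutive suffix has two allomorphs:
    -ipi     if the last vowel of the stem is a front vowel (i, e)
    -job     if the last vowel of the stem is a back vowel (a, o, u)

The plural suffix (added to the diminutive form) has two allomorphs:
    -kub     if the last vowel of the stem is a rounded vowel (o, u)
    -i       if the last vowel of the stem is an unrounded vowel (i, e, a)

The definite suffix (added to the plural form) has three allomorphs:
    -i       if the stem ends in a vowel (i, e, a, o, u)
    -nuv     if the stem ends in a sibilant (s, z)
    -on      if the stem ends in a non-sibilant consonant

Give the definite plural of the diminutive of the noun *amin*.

aminipiii

Since the last vowel of *amin* is /i/ (a front vowel), it takes -ipi, giving *aminipi*.
The last vowel of the diminutive form *aminipi* is /i/, which is an unrounded vowel, so the plural suffix is -i, giving *aminipii*.
The plural form *aminipii* — final sound /i/ (a vowel) → -i → *aminipiii*.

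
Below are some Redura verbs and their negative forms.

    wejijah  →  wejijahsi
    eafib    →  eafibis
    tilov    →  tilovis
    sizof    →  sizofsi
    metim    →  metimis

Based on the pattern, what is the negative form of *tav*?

The alternation tracks the final consonant of the stem — -si when the stem ends in a voiceless consonant (*wejijah*, *sizof*); -is when the stem ends in a voiced consonant (*eafib*, *tilov*, *metim*).
Since the final consonant of *tav* is /v/ (voiced), it takes -is, giving *tavis*.

tavis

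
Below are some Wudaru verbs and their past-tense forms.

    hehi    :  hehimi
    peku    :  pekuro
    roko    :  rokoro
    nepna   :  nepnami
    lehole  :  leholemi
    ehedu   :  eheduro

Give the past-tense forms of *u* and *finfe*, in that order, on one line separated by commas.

The suffix is conditioned by the last vowel: -ro when the last vowel of the stem is a rounded vowel (*peku*, *roko*, *ehedu*); -mi when the last vowel of the stem is an unrounded vowel (*hehi*, *nepna*, *lehole*).
*u* — last vowel /u/ (a rounded vowel) → -ro → *uro*.
*finfe* — last vowel /e/ (an unrounded vowel) → -mi → *finfemi*.

uro, finfemi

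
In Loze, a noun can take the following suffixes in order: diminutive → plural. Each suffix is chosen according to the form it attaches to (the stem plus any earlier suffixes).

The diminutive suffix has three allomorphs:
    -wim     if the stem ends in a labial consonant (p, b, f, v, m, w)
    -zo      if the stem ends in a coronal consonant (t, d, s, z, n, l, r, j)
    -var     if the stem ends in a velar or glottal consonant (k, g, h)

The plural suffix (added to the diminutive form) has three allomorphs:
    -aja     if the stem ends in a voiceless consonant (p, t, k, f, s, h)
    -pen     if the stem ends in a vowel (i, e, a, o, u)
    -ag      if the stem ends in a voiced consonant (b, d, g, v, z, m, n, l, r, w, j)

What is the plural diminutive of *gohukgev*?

Since the final consonant of *gohukgev* is /v/ (labial), it takes -wim, giving *gohukgevwim*.
The final sound of the diminutive form *gohukgevwim* is /m/, which is a voiced consonant, so the plural suffix is -ag, giving *gohukgevwimag*.

gohukgevwimag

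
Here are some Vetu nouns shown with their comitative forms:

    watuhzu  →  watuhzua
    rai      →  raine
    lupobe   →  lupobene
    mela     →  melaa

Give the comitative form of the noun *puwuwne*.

The pattern is front/back vowel harmony: -ne when the last vowel of the stem is a front vowel (*rai*, *lupobe*); -a when the last vowel of the stem is a back vowel (*watuhzu*, *mela*).
*puwuwne* — last vowel /e/ (a front vowel) → -ne → *puwuwnene*.

puwuwnene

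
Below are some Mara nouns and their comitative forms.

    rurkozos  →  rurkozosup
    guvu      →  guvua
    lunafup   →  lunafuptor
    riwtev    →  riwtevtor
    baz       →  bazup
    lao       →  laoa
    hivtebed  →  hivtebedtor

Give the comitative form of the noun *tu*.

tua

Looking at the final sound of each stem: -up when the stem ends in a sibilant (*rurkozos*, *baz*); -tor when the stem ends in a non-sibilant consonant (*lunafup*, *riwtev*, *hivtebed*); -a when the stem ends in a vowel (*guvu*, *lao*).
Since the final sound of *tu* is /u/ (a vowel), it takes -a, giving *tua*.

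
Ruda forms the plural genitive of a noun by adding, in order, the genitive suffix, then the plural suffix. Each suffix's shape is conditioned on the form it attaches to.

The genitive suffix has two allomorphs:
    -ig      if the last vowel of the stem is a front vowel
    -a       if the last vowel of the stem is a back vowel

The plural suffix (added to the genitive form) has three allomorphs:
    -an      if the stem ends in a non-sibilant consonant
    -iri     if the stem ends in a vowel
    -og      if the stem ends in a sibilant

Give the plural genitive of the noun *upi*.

upiigan

The last vowel of *upi* is /i/, which is a front vowel, so the genitive suffix is -ig, giving *upiig*.
Since the final sound of the genitive form *upiig* is /g/ (a non-sibilant consonant), it takes -an, giving *upiigan*.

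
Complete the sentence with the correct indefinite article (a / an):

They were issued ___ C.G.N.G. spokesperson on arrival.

The indefinite article is chosen by the initial *sound* of the following word, not its spelling.
The initialism *C.G.N.G.* is read letter by letter; the first letter, C, is pronounced /siː/, which begins with a consonant sound.
So the article is *a*: They were issued a C.G.N.G. spokesperson on arrival.

a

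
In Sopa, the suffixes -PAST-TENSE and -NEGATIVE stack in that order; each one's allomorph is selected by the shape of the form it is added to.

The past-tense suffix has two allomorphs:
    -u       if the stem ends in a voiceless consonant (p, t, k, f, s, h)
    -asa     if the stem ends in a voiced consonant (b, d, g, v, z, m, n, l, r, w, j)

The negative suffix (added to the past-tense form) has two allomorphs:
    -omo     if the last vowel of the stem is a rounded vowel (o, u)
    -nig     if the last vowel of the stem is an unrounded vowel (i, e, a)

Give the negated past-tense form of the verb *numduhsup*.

numduhsupuomo

Since the final consonant of *numduhsup* is /p/ (voiceless), it takes -u, giving *numduhsupu*.
The past-tense form *numduhsupu* — last vowel /u/ (a rounded vowel) → -omo → *numduhsupuomo*.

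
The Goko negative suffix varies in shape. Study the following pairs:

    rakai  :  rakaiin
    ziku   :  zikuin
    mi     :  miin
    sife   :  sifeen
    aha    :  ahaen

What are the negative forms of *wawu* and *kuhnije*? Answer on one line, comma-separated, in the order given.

wawuin, kuhnijeen

The alternation tracks the last vowel of the stem — -in when the last vowel of the stem is a high vowel (*rakai*, *ziku*, *mi*); -en when the last vowel of the stem is a non-high vowel (*sife*, *aha*).
*wawu*: last vowel = /u/, a high vowel → -in → *wawuin*.
*kuhnije* — last vowel /e/ (a non-high vowel) → -en → *kuhnijeen*.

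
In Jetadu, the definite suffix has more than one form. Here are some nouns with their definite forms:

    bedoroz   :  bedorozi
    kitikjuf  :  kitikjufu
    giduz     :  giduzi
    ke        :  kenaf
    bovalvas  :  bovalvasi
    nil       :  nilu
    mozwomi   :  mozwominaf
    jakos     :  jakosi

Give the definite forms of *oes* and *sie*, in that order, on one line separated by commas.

Looking at the final sound of each stem: -i when the stem ends in a sibilant (*bedoroz*, *giduz*, *bovalvas*, *jakos*); -u when the stem ends in a non-sibilant consonant (*kitikjuf*, *nil*); -naf when the stem ends in a vowel (*ke*, *mozwomi*).
*oes* — final sound /s/ (a sibilant) → -i → *oesi*.
*sie*: final sound = /e/, a vowel → -naf → *sienaf*.

oesi, sienaf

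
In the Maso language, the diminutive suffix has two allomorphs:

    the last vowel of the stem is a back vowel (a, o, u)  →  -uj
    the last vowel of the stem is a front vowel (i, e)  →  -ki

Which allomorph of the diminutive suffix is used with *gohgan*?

The last vowel of *gohgan* is /a/, which is a back vowel, so the suffix is -uj.

-uj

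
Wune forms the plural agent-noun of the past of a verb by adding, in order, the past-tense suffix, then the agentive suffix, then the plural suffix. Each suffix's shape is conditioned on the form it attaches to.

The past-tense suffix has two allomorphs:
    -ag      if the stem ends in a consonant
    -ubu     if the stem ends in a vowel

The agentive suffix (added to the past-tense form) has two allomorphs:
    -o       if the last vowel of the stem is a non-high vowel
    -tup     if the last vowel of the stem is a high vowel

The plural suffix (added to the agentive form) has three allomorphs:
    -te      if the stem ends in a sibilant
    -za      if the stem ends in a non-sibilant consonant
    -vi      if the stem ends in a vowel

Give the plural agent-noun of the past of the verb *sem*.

semagovi

The final sound of *sem* is /m/, which is a consonant, so the past-tense suffix is -ag, giving *semag*.
Since the last vowel of the past-tense form *semag* is /a/ (a non-high vowel), it takes -o, giving *semago*.
The final sound of the agentive form *semago* is /o/, which is a vowel, so the plural suffix is -vi, giving *semagovi*.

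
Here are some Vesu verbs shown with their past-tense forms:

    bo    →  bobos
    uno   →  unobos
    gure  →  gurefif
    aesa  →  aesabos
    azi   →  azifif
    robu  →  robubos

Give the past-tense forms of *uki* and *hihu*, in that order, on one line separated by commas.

ukifif, hihubos

Looking at the last vowel of each stem: -fif when the last vowel of the stem is a front vowel (*gure*, *azi*); -bos when the last vowel of the stem is a back vowel (*bo*, *uno*, *aesa*, *robu*).
*uki* — last vowel /i/ (a front vowel) → -fif → *ukifif*.
*hihu*: last vowel = /u/, a back vowel → -bos → *hihubos*.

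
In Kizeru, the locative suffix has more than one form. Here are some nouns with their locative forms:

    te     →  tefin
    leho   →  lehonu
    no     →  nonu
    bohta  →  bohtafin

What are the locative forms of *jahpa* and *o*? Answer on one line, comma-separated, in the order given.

jahpafin, onu

The pattern is rounding harmony: -nu when the last vowel of the stem is a rounded vowel (*leho*, *no*); -fin when the last vowel of the stem is an unrounded vowel (*te*, *bohta*).
*jahpa* — last vowel /a/ (an unrounded vowel) → -fin → *jahpafin*.
Since the last vowel of *o* is /o/ (a rounded vowel), it takes -nu, giving *onu*.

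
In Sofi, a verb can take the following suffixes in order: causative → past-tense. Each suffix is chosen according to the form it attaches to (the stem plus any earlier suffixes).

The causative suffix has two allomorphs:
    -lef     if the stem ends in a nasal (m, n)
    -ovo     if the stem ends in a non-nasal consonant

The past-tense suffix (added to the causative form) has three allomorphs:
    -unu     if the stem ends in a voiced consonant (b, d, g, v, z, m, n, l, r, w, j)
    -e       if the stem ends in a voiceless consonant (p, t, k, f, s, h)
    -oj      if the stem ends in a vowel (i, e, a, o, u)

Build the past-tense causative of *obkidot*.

obkidotovooj

Since the final consonant of *obkidot* is /t/ (non-nasal), it takes -ovo, giving *obkidotovo*.
The final sound of the causative form *obkidotovo* is /o/, which is a vowel, so the past-tense suffix is -oj, giving *obkidotovooj*.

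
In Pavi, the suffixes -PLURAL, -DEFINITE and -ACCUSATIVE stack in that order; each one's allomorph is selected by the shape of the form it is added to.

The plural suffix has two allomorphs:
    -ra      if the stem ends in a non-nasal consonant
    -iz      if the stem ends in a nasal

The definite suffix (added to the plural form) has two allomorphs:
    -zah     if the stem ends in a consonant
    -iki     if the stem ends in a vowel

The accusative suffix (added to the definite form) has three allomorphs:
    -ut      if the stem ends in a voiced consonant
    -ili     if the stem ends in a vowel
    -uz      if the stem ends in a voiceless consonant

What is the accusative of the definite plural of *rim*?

Since the final consonant of *rim* is /m/ (a nasal), it takes -iz, giving *rimiz*.
Since the final sound of the plural form *rimiz* is /z/ (a consonant), it takes -zah, giving *rimizzah*.
The definite form *rimizzah*: final sound = /h/, a voiceless consonant → -uz → *rimizzahuz*.

rimizzahuz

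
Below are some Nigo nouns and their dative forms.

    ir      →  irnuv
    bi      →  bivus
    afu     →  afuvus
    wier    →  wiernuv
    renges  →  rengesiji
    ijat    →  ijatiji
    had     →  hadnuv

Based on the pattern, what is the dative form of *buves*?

Looking at the final sound of each stem: -iji when the stem ends in a voiceless consonant (*renges*, *ijat*); -nuv when the stem ends in a voiced consonant (*ir*, *wier*, *had*); -vus when the stem ends in a vowel (*bi*, *afu*).
The final sound of *buves* is /s/, which is a voiceless consonant, so the suffix is -iji, giving *buvesiji*.

buvesiji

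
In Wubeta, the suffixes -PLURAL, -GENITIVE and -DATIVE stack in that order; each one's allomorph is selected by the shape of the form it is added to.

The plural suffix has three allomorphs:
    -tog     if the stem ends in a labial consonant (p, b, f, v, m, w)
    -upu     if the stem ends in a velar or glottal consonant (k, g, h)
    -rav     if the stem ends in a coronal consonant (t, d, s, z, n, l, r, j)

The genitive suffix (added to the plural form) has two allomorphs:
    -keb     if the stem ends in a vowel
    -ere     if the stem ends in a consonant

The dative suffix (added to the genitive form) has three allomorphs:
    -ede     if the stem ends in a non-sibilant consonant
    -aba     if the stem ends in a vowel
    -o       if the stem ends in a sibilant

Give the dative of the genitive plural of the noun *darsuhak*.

The final consonant of *darsuhak* is /k/, which is velar/glottal, so the plural suffix is -upu, giving *darsuhakupu*.
Since the final sound of the plural form *darsuhakupu* is /u/ (a vowel), it takes -keb, giving *darsuhakupukeb*.
The final sound of the genitive form *darsuhakupukeb* is /b/, which is a non-sibilant consonant, so the dative suffix is -ede, giving *darsuhakupukebede*.

darsuhakupukebede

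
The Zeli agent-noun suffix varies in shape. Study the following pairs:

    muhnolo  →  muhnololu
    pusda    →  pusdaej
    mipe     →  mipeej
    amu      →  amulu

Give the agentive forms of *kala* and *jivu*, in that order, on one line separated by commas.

The alternation tracks the last vowel of the stem — -lu when the last vowel of the stem is a rounded vowel (*muhnolo*, *amu*); -ej when the last vowel of the stem is an unrounded vowel (*pusda*, *mipe*).
*kala* — last vowel /a/ (an unrounded vowel) → -ej → *kalaej*.
Since the last vowel of *jivu* is /u/ (a rounded vowel), it takes -lu, giving *jivulu*.

kalaej, jivulu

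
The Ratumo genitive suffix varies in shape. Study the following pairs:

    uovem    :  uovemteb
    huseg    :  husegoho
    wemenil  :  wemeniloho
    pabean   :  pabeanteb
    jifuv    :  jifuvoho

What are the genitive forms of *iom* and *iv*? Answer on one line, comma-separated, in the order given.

Looking at the final consonant of each stem: -teb when the stem ends in a nasal (*uovem*, *pabean*); -oho when the stem ends in a non-nasal consonant (*huseg*, *wemenil*, *jifuv*).
The final consonant of *iom* is /m/, which is a nasal, so the suffix is -teb, giving *iomteb*.
The final consonant of *iv* is /v/, which is non-nasal, so the suffix is -oho, giving *ivoho*.

iomteb, ivoho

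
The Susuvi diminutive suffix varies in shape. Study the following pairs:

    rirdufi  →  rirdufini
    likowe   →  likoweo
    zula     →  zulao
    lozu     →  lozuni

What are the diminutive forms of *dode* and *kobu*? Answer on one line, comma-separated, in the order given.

dodeo, kobuni

The suffix is conditioned by the last vowel: -ni when the last vowel of the stem is a high vowel (*rirdufi*, *lozu*); -o when the last vowel of the stem is a non-high vowel (*likowe*, *zula*).
The last vowel of *dode* is /e/, which is a non-high vowel, so the suffix is -o, giving *dodeo*.
The last vowel of *kobu* is /u/, which is a high vowel, so the suffix is -ni, giving *kobuni*.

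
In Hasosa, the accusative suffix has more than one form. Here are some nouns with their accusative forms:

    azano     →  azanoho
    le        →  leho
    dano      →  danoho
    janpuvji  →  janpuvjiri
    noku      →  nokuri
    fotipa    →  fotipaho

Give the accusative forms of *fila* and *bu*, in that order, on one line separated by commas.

filaho, buri

Looking at the last vowel of each stem: -ri when the last vowel of the stem is a high vowel (*janpuvji*, *noku*); -ho when the last vowel of the stem is a non-high vowel (*azano*, *le*, *dano*, *fotipa*).
*fila*: last vowel = /a/, a non-high vowel → -ho → *filaho*.
*bu*: last vowel = /u/, a high vowel → -ri → *buri*.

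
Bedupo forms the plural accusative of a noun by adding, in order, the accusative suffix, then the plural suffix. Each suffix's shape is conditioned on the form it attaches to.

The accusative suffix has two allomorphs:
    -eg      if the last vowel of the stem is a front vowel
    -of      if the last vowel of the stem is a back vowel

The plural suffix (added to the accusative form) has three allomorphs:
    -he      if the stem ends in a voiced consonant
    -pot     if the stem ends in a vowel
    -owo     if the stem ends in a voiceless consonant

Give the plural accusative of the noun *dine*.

dineeghe

The last vowel of *dine* is /e/, which is a front vowel, so the accusative suffix is -eg, giving *dineeg*.
The final sound of the accusative form *dineeg* is /g/, which is a voiced consonant, so the plural suffix is -he, giving *dineeghe*.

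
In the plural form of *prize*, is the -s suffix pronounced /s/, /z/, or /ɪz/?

The stem *prize* ends in a sibilant (/s, z, ʃ, ʒ, tʃ, dʒ/).
The plural suffix surfaces as /ɪz/ after sibilants, /s/ after other voiceless consonants, and /z/ after other voiced sounds.
So the plural -s on *prize* is pronounced /ɪz/.

/ɪz/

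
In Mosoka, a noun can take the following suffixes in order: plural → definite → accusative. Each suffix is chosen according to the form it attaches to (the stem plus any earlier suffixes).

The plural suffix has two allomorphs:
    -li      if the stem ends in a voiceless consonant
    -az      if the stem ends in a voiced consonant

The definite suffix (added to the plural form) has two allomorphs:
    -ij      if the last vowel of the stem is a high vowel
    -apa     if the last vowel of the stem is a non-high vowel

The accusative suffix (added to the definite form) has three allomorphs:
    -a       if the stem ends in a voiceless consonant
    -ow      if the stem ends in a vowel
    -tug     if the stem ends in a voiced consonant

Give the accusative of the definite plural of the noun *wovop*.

*wovop*: final consonant = /p/, voiceless → -li → *wovopli*.
The plural form *wovopli*: last vowel = /i/, a high vowel → -ij → *wovopliij*.
The definite form *wovopliij*: final sound = /j/, a voiced consonant → -tug → *wovopliijtug*.

wovopliijtug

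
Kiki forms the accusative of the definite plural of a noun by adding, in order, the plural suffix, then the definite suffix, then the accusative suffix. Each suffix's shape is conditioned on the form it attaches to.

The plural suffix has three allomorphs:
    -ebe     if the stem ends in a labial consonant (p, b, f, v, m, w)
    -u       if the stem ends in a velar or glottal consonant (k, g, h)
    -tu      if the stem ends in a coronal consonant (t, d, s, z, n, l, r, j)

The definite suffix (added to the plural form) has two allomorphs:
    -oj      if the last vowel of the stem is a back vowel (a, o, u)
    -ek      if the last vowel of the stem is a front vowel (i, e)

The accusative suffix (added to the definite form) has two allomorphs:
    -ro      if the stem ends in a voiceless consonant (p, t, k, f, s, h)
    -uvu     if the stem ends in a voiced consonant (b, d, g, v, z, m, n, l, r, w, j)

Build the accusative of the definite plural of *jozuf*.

jozufebeekro

The final consonant of *jozuf* is /f/, which is labial, so the plural suffix is -ebe, giving *jozufebe*.
Since the last vowel of the plural form *jozufebe* is /e/ (a front vowel), it takes -ek, giving *jozufebeek*.
Since the final consonant of the definite form *jozufebeek* is /k/ (voiceless), it takes -ro, giving *jozufebeekro*.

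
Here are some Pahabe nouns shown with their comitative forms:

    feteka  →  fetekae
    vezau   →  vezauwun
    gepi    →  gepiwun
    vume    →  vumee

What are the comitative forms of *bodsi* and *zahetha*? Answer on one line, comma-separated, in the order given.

bodsiwun, zahethae

The alternation tracks the last vowel of the stem — -wun when the last vowel of the stem is a high vowel (*vezau*, *gepi*); -e when the last vowel of the stem is a non-high vowel (*feteka*, *vume*).
The last vowel of *bodsi* is /i/, which is a high vowel, so the suffix is -wun, giving *bodsiwun*.
*zahetha* — last vowel /a/ (a non-high vowel) → -e → *zahethae*.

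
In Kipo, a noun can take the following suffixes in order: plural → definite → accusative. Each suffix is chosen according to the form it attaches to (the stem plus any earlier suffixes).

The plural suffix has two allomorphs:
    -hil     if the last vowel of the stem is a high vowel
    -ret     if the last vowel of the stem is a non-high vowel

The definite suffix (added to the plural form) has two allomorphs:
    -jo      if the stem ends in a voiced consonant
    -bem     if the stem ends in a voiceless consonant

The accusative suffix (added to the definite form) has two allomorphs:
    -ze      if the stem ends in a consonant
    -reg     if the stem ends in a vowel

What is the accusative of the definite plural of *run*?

The last vowel of *run* is /u/, which is a high vowel, so the plural suffix is -hil, giving *runhil*.
The final consonant of the plural form *runhil* is /l/, which is voiced, so the definite suffix is -jo, giving *runhiljo*.
The definite form *runhiljo*: final sound = /o/, a vowel → -reg → *runhiljoreg*.

runhiljoreg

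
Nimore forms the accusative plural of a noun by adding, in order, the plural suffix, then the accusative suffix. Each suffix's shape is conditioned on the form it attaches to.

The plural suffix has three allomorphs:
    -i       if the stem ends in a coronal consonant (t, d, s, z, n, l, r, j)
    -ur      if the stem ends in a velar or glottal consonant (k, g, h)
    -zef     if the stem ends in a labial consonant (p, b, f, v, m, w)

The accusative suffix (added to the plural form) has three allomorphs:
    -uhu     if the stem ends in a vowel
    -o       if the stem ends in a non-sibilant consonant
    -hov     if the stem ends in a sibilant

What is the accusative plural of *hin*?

*hin* — final consonant /n/ (coronal) → -i → *hini*.
The final sound of the plural form *hini* is /i/, which is a vowel, so the accusative suffix is -uhu, giving *hiniuhu*.

hiniuhu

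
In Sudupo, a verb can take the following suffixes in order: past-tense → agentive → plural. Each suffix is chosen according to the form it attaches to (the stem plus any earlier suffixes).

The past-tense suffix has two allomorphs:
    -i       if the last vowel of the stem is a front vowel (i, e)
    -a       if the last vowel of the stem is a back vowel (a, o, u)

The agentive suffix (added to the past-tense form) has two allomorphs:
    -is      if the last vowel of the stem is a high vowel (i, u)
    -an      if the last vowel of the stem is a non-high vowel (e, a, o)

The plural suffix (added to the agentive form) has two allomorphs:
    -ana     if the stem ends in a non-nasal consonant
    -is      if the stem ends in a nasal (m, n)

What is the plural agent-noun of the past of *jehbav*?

*jehbav*: last vowel = /a/, a back vowel → -a → *jehbava*.
The past-tense form *jehbava*: last vowel = /a/, a non-high vowel → -an → *jehbavaan*.
Since the final consonant of the agentive form *jehbavaan* is /n/ (a nasal), it takes -is, giving *jehbavaanis*.

jehbavaanis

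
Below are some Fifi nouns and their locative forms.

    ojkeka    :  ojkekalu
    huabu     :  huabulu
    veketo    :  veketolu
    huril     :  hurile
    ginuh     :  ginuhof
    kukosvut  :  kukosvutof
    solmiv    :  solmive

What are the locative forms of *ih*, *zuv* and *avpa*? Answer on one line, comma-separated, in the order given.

ihof, zuve, avpalu

The alternation tracks the final sound of the stem — -of when the stem ends in a voiceless consonant (*ginuh*, *kukosvut*); -e when the stem ends in a voiced consonant (*huril*, *solmiv*); -lu when the stem ends in a vowel (*ojkeka*, *huabu*, *veketo*).
Since the final sound of *ih* is /h/ (a voiceless consonant), it takes -of, giving *ihof*.
The final sound of *zuv* is /v/, which is a voiced consonant, so the suffix is -e, giving *zuve*.
*avpa*: final sound = /a/, a vowel → -lu → *avpalu*.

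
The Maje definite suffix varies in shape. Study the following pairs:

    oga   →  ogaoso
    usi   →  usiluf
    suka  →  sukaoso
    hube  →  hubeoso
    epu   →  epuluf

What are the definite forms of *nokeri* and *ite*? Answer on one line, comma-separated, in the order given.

The alternation tracks the last vowel of the stem — -luf when the last vowel of the stem is a high vowel (*usi*, *epu*); -oso when the last vowel of the stem is a non-high vowel (*oga*, *suka*, *hube*).
*nokeri* — last vowel /i/ (a high vowel) → -luf → *nokeriluf*.
*ite*: last vowel = /e/, a non-high vowel → -oso → *iteoso*.

nokeriluf, iteoso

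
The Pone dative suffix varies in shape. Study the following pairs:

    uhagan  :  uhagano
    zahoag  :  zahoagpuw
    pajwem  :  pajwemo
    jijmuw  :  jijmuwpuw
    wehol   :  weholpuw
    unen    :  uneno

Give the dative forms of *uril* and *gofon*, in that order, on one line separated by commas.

The pattern is nasality of the final consonant: -o when the stem ends in a nasal (*uhagan*, *pajwem*, *unen*); -puw when the stem ends in a non-nasal consonant (*zahoag*, *jijmuw*, *wehol*).
*uril*: final consonant = /l/, non-nasal → -puw → *urilpuw*.
*gofon* — final consonant /n/ (a nasal) → -o → *gofono*.

urilpuw, gofono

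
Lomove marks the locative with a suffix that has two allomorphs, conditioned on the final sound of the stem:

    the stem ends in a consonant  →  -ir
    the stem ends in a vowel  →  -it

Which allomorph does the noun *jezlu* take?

-it

Since the final sound of *jezlu* is /u/ (a vowel), it takes -it.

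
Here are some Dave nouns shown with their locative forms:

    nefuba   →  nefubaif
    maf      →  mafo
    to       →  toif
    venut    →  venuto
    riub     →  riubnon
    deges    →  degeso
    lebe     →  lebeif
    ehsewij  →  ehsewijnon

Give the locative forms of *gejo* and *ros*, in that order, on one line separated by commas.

gejoif, roso

The pattern is voicing of the final sound: -o when the stem ends in a voiceless consonant (*maf*, *venut*, *deges*); -non when the stem ends in a voiced consonant (*riub*, *ehsewij*); -if when the stem ends in a vowel (*nefuba*, *to*, *lebe*).
Since the final sound of *gejo* is /o/ (a vowel), it takes -if, giving *gejoif*.
Since the final sound of *ros* is /s/ (a voiceless consonant), it takes -o, giving *roso*.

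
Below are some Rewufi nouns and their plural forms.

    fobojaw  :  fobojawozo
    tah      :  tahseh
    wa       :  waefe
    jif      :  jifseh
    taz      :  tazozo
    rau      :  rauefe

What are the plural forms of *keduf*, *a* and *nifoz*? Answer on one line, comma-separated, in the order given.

kedufseh, aefe, nifozozo

The alternation tracks the final sound of the stem — -seh when the stem ends in a voiceless consonant (*tah*, *jif*); -ozo when the stem ends in a voiced consonant (*fobojaw*, *taz*); -efe when the stem ends in a vowel (*wa*, *rau*).
The final sound of *keduf* is /f/, which is a voiceless consonant, so the suffix is -seh, giving *kedufseh*.
The final sound of *a* is /a/, which is a vowel, so the suffix is -efe, giving *aefe*.
The final sound of *nifoz* is /z/, which is a voiced consonant, so the suffix is -ozo, giving *nifozozo*.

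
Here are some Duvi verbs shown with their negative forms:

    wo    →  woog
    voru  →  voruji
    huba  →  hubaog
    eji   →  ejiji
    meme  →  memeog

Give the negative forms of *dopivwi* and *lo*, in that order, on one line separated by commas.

dopivwiji, loog

The alternation tracks the last vowel of the stem — -ji when the last vowel of the stem is a high vowel (*voru*, *eji*); -og when the last vowel of the stem is a non-high vowel (*wo*, *huba*, *meme*).
*dopivwi*: last vowel = /i/, a high vowel → -ji → *dopivwiji*.
*lo*: last vowel = /o/, a non-high vowel → -og → *loog*.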